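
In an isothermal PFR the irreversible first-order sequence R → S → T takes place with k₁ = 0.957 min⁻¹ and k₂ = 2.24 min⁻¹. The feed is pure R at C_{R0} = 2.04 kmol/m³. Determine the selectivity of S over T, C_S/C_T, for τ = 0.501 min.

1.35

The intermediate concentration in a first-order A→B→C sequence is C_S = k₁C_{R0}(e^(−k₁τ) − e^(−k₂τ))/(k₂−k₁).
e^(−k₁τ) = e^(−0.957×0.501) = e^(−0.4795) = 0.6191; e^(−k₂τ) = e^(−1.122) = 0.3255.
C_S = 0.957×2.04/(2.24−0.957) × (0.6191−0.3255) = 1.522×0.2936 = 0.4467 kmol/m³.
C_R = C_{R0}e^(−k₁τ) = 1.263 kmol/m³, so C_T = C_{R0}−C_R−C_S = 0.3303 kmol/m³; C_S/C_T = 1.35.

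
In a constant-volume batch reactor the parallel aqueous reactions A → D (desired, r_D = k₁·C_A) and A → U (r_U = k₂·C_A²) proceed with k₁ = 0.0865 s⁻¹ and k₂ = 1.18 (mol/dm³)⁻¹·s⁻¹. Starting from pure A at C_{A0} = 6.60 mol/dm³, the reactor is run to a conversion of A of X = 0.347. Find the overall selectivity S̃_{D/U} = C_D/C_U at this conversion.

C_A = C_{A0}(1−X) = 4.310 mol/dm³.
Along a PFR/batch, dC_D/dC_A = −r_D/(r_D+r_U) = −k₁/(k₁+k₂·C_A).
Integrating from C_{A0} to C_A: C_D = (0.0865/1.18)·ln[(0.0865+1.18·6.60)/(0.0865+1.18·4.31)] = 0.07331·ln(7.874/5.172) = 0.03081 mol/dm³.
C_U = (C_{A0}−C_A)−C_D = 2.259 mol/dm³; S̃_{D/U} = 0.03081/2.259 = 0.0136.

0.0136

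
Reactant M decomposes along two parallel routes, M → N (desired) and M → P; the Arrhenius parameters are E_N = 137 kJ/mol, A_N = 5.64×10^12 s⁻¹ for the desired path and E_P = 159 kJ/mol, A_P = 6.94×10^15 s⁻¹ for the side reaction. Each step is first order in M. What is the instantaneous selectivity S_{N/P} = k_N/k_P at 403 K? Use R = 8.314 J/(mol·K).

k_N/k_P = (A_N/A_P)·exp[−(E_N−E_P)/(RT)] = (A_N/A_P)·exp[(E_P−E_N)/(RT)].
(E_P−E_N)/(RT) = (159−137)×10³/(8.314×403) = 22000/3351 = 6.566.
k_N/k_P = (5.64×10^12/6.94×10^15)·exp(6.566) = 8.127×10^-4 × 710.6 = 0.577.
Since E_N < E_P, lowering the temperature improves selectivity toward N.

0.577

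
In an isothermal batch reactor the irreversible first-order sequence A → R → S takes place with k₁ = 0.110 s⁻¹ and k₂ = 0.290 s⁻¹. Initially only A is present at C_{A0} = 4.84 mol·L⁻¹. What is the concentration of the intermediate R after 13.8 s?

Solving the coupled first-order balances gives C_R(t) = [k₁/(k₂−k₁)]·C_{A0}·(e^(−k₁t) − e^(−k₂t)).
e^(−k₁t) = e^(−0.110×13.8) = e^(−1.518) = 0.2191; e^(−k₂t) = e^(−4.002) = 0.01828.
C_R = 0.110×4.84/(0.290−0.110) × (0.2191−0.01828) = 2.958×0.2009 = 0.5941 mol·L⁻¹.

0.594 mol·L⁻¹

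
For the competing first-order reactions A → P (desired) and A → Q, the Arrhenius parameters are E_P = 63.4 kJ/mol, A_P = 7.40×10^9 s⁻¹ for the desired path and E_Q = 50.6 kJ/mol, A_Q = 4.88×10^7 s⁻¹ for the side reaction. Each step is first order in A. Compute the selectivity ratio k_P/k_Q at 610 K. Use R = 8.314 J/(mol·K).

12.2

k_P/k_Q = (A_P/A_Q)·exp[−(E_P−E_Q)/(RT)] = (A_P/A_Q)·exp[(E_Q−E_P)/(RT)].
(E_Q−E_P)/(RT) = (50.6−63.4)×10³/(8.314×610) = -12800/5072 = -2.524.
k_P/k_Q = (7.40×10^9/4.88×10^7)·exp(-2.524) = 151.6 × 0.08015 = 12.2.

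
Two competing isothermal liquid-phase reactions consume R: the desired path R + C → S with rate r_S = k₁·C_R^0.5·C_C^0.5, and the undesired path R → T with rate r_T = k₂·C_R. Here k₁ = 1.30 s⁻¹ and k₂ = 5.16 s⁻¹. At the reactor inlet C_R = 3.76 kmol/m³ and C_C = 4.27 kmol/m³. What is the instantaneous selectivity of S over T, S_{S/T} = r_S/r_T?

0.268

S_{S/T} = r_S/r_T = (k₁·C_R^0.5·C_C^0.5)/(k₂·C_R) = (k₁/k₂)·C_R^-0.5·C_C^0.5.
= (1.30×3.760^0.5×4.270^0.5) / (5.16×3.760) = 5.209/19.40 = 0.268.
The undesired path is higher order in R, so low C_R (CSTR or dilute feed) favours S.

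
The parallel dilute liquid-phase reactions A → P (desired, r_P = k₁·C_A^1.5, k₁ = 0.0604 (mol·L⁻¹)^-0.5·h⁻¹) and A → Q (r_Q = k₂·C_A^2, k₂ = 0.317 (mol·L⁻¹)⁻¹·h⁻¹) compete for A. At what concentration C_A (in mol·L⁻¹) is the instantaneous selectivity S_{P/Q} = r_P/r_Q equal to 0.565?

S_{P/Q} = (k₁/k₂)·C_A^-0.5 ⇒ C_A = (S·k₂/k₁)^(-2).
= (0.565×0.317/0.0604)^(-2) = (2.965)^(-2) = 0.114 mol·L⁻¹.

0.114 mol·L⁻¹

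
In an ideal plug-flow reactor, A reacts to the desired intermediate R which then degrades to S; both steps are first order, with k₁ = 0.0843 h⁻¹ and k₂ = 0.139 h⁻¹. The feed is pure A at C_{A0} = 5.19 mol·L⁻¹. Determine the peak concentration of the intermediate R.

1.46 mol·L⁻¹

At the optimum, C_{R,max}/C_{A0} = (k₁/k₂)^[k₂/(k₂−k₁)].
= (0.0843/0.139)^(0.139/(0.139−0.0843)) = (0.6065)^(2.541) = 0.2806.
C_{R,max} = 0.2806×5.19 = 1.46 mol·L⁻¹.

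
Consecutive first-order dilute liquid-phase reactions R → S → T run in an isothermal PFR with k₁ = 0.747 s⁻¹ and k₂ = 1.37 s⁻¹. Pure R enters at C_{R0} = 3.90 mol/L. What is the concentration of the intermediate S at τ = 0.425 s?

Solving the coupled first-order balances gives C_S(τ) = [k₁/(k₂−k₁)]·C_{R0}·(e^(−k₁τ) − e^(−k₂τ)).
e^(−k₁τ) = e^(−0.747×0.425) = e^(−0.3175) = 0.7280; e^(−k₂τ) = e^(−0.5823) = 0.5586.
C_S = 0.747×3.90/(1.37−0.747) × (0.7280−0.5586) = 4.676×0.1693 = 0.7919 mol/L.

0.792 mol/L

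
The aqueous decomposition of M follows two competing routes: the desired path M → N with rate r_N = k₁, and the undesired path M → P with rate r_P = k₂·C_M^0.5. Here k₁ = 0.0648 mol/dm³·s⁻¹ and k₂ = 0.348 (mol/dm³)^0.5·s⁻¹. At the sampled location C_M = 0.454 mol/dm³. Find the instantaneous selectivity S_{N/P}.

0.276

S_{N/P} = r_N/r_P = (k₁)/(k₂·C_M^0.5) = (k₁/k₂)·C_M^-0.5.
= (0.0648) / (0.348×0.4540^0.5) = 0.06480/0.2345 = 0.276.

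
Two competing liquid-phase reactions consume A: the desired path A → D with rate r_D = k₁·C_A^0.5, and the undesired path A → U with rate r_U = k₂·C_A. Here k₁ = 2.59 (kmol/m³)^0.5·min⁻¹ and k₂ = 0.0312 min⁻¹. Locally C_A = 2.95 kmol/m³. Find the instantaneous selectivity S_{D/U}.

48.3

S_{D/U} = r_D/r_U = (k₁·C_A^0.5)/(k₂·C_A) = (k₁/k₂)·C_A^-0.5.
= (2.59×2.950^0.5) / (0.0312×2.950) = 4.448/0.09204 = 48.3.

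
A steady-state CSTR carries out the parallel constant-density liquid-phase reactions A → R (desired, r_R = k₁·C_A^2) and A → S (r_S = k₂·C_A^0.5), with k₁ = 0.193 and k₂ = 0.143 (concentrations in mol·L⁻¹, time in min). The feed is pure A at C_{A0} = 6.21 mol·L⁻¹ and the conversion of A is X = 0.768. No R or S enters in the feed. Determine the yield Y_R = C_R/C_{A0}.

0.538

Exit C_A = C_{A0}(1−X) = 6.21×0.232 = 1.441 mol·L⁻¹.
Rates in a CSTR are evaluated at the outlet concentration: r_R = 0.193×1.441^2 = 0.4006, r_S = 0.143×1.441^0.5 = 0.1716.
Fraction of consumed A going to R: r_R/(r_R+r_S) = 0.7001.
C_R = 0.7001·C_{A0}·X = 0.7001×6.21×0.768 = 3.34 mol·L⁻¹; Y_R = C_R/C_{A0} = 0.538.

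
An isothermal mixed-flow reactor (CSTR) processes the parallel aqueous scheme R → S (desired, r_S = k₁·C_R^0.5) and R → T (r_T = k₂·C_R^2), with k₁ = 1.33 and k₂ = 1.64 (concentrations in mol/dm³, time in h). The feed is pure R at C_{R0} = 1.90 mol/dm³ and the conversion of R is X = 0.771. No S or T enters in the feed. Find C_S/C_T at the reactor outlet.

2.83

Exit C_R = C_{R0}(1−X) = 1.90×0.229 = 0.4351 mol/dm³.
A CSTR operates uniformly at the exit composition, giving r_S = 0.8773 and r_T = 0.3105 (each k·C_R^n at C_R = 0.4351).
Overall selectivity = C_S/C_T = r_Sτ/(r_Tτ) = r_S/r_T = 2.83.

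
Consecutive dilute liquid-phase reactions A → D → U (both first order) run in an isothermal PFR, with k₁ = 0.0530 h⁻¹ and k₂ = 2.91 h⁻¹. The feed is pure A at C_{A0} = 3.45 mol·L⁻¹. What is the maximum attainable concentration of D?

0.0583 mol·L⁻¹

At the optimum, C_{D,max}/C_{A0} = (k₁/k₂)^[k₂/(k₂−k₁)].
= (0.0530/2.91)^(2.91/(2.91−0.0530)) = (0.01821)^(1.019) = 0.01691.
C_{D,max} = 0.01691×3.45 = 0.0583 mol·L⁻¹.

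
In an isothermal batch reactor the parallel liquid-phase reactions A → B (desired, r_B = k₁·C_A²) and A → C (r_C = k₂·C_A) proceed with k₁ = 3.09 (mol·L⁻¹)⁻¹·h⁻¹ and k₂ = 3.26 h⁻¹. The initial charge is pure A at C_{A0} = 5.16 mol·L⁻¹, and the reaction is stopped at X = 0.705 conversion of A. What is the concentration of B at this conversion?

C_A = C_{A0}(1−X) = 1.522 mol·L⁻¹.
Along a PFR/batch, dC_C/dC_A = −r_C/(r_B+r_C) = −k₂/(k₂+k₁·C_A).
Integrating from C_{A0} to C_A: C_C = (3.26/3.09)·ln[(3.26+3.09·5.16)/(3.26+3.09·1.52)] = 1.055·ln(19.20/7.964) = 0.9287 mol·L⁻¹.
Then C_B = (C_{A0}−C_A) − C_C = 3.638 − 0.9287 = 2.709 mol·L⁻¹.

2.71 mol·L⁻¹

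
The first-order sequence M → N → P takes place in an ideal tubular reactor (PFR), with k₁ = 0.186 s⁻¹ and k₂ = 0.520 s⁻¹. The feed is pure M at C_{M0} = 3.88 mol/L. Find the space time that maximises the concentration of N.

3.08 s

For first-order series the maximum of C_N occurs at τ_opt = ln(k₂/k₁)/(k₂−k₁).
= ln(0.520/0.186)/(0.520−0.186) = ln(2.796)/0.3340 = 1.028/0.3340 = 3.08 s.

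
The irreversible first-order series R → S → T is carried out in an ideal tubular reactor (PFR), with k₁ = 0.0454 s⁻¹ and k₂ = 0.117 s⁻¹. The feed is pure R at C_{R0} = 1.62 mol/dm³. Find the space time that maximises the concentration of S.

13.2 s

The intermediate peaks when r₁ = r₂, i.e. k₁e^(−k₁τ) = k₂e^(−k₂τ), giving τ_opt = ln(k₂/k₁)/(k₂−k₁).
= ln(0.117/0.0454)/(0.117−0.0454) = ln(2.577)/0.07160 = 0.9467/0.07160 = 13.2 s.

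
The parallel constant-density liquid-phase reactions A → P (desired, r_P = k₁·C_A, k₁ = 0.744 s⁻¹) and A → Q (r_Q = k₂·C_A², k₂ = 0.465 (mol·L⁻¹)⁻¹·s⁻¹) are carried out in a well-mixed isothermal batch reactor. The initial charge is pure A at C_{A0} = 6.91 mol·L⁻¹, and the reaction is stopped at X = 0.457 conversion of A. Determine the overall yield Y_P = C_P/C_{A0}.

C_A = C_{A0}(1−X) = 3.752 mol·L⁻¹.
Along a PFR/batch, dC_P/dC_A = −r_P/(r_P+r_Q) = −k₁/(k₁+k₂·C_A).
Integrating from C_{A0} to C_A: C_P = (0.744/0.465)·ln[(0.744+0.465·6.91)/(0.744+0.465·3.75)] = 1.600·ln(3.957/2.489) = 0.7420 mol·L⁻¹.
Y_P = C_P/C_{A0} = 0.7420/6.91 = 0.107.

0.107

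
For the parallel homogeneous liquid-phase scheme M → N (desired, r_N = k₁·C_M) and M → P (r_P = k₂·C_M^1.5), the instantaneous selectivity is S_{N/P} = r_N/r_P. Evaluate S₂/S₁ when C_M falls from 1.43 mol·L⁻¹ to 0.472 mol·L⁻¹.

1.74

S_{N/P} = (k₁/k₂)·C_M^-0.5, so S₂/S₁ = (C_{M,2}/C_{M,1})^-0.5.
= (0.472/1.43)^(-0.5) = (0.3301)^(-0.5) = 1.74.
Selectivity toward N rises as C_M falls — low-concentration operation is favoured.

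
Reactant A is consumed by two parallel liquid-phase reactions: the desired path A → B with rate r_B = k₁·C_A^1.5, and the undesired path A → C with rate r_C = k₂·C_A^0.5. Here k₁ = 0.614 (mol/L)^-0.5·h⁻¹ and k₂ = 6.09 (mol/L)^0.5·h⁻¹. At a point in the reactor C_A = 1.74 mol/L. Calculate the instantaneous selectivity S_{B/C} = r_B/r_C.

0.175

S_{B/C} = r_B/r_C = (k₁·C_A^1.5)/(k₂·C_A^0.5) = (k₁/k₂)·C_A.
= (0.614×1.740^1.5) / (6.09×1.740^0.5) = 1.409/8.033 = 0.175.
Since the desired path is higher order in A, keeping C_A high (PFR or concentrated feed) favours B.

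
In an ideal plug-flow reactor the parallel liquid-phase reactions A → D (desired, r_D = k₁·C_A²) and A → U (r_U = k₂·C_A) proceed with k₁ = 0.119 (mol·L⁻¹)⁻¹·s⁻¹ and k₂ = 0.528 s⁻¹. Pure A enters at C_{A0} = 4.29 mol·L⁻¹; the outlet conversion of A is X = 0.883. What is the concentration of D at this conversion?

C_A = C_{A0}(1−X) = 0.5019 mol·L⁻¹.
Along a PFR/batch, dC_U/dC_A = −r_U/(r_D+r_U) = −k₂/(k₂+k₁·C_A).
Integrating from C_{A0} to C_A: C_U = (0.528/0.119)·ln[(0.528+0.119·4.29)/(0.528+0.119·0.502)] = 4.437·ln(1.039/0.5877) = 2.526 mol·L⁻¹.
Then C_D = (C_{A0}−C_A) − C_U = 3.788 − 2.526 = 1.262 mol·L⁻¹.

1.26 mol·L⁻¹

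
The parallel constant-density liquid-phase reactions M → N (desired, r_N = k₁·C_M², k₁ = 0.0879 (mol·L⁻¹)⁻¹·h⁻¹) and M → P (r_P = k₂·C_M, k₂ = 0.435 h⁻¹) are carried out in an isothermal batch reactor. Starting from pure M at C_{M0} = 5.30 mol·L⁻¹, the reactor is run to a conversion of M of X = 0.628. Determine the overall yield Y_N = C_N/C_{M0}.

C_M = C_{M0}(1−X) = 1.972 mol·L⁻¹.
Along a PFR/batch, dC_P/dC_M = −r_P/(r_N+r_P) = −k₂/(k₂+k₁·C_M).
Integrating from C_{M0} to C_M: C_P = (0.435/0.0879)·ln[(0.435+0.0879·5.30)/(0.435+0.0879·1.97)] = 4.949·ln(0.9009/0.6083) = 1.943 mol·L⁻¹.
Then C_N = (C_{M0}−C_M) − C_P = 3.328 − 1.943 = 1.385 mol·L⁻¹.
Y_N = C_N/C_{M0} = 1.385/5.30 = 0.261.

0.261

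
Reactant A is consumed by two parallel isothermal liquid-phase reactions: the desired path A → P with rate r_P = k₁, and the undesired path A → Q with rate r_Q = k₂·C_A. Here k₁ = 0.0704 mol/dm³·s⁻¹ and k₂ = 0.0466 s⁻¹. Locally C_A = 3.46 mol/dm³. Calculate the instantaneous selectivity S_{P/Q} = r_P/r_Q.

0.437

S_{P/Q} = r_P/r_Q = (k₁)/(k₂·C_A) = (k₁/k₂)·C_A⁻¹.
= (0.0704) / (0.0466×3.460) = 0.07040/0.1612 = 0.437.
The undesired path is higher order in A, so low C_A (CSTR or dilute feed) favours P.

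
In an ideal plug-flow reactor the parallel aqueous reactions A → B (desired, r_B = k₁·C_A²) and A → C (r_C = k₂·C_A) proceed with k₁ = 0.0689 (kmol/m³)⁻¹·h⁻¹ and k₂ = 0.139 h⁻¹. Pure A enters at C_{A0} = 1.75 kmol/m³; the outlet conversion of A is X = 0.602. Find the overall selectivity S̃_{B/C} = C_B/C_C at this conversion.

C_A = C_{A0}(1−X) = 0.6965 kmol/m³.
Along a PFR/batch, dC_C/dC_A = −r_C/(r_B+r_C) = −k₂/(k₂+k₁·C_A).
Integrating from C_{A0} to C_A: C_C = (0.139/0.0689)·ln[(0.139+0.0689·1.75)/(0.139+0.0689·0.697)] = 2.017·ln(0.2596/0.1870) = 0.6617 kmol/m³.
Then C_B = (C_{A0}−C_A) − C_C = 1.054 − 0.6617 = 0.3918 kmol/m³.
S̃_{B/C} = C_B/C_C = 0.3918/0.6617 = 0.592.

0.592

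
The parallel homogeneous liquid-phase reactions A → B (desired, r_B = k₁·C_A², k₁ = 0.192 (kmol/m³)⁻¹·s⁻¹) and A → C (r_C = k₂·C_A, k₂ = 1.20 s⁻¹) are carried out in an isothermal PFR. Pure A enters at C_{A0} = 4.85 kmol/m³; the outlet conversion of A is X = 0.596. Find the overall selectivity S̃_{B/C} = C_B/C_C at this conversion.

0.533

C_A = C_{A0}(1−X) = 1.959 kmol/m³.
Along a PFR/batch, dC_C/dC_A = −r_C/(r_B+r_C) = −k₂/(k₂+k₁·C_A).
Integrating from C_{A0} to C_A: C_C = (1.20/0.192)·ln[(1.20+0.192·4.85)/(1.20+0.192·1.96)] = 6.250·ln(2.131/1.576) = 1.885 kmol/m³.
Then C_B = (C_{A0}−C_A) − C_C = 2.891 − 1.885 = 1.005 kmol/m³.
S̃_{B/C} = C_B/C_C = 1.005/1.885 = 0.533.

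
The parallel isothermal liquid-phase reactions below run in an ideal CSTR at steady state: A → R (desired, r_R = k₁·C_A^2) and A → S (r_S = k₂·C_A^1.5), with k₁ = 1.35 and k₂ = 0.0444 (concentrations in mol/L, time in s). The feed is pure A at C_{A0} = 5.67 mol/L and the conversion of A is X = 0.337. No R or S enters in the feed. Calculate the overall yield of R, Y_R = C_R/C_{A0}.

Exit C_A = C_{A0}(1−X) = 5.67×0.663 = 3.759 mol/L.
Rates in a CSTR are evaluated at the outlet concentration: r_R = 1.35×3.759^2 = 19.08, r_S = 0.0444×3.759^1.5 = 0.3236.
Fraction of consumed A going to R: r_R/(r_R+r_S) = 0.9833.
C_R = 0.9833·C_{A0}·X = 0.9833×5.67×0.337 = 1.88 mol/L; Y_R = C_R/C_{A0} = 0.331.

0.331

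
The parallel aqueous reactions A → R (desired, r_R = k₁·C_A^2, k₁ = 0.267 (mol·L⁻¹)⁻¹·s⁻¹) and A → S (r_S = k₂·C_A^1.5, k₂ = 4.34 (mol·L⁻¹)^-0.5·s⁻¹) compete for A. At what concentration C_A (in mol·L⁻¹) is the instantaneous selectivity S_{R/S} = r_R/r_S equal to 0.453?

S_{R/S} = (k₁/k₂)·C_A^0.5 ⇒ C_A = (S·k₂/k₁)^(2).
= (0.453×4.34/0.267)^(2) = (7.363)^(2) = 54.2 mol·L⁻¹.

54.2 mol·L⁻¹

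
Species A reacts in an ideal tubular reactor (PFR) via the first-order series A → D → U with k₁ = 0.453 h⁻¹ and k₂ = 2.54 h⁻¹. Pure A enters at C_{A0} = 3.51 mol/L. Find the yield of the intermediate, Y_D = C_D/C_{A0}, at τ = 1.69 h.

For first-order series with pure A initially, C_D(τ) = k₁C_{A0}/(k₂−k₁)·(e^(−k₁τ) − e^(−k₂τ)).
e^(−k₁τ) = e^(−0.453×1.69) = e^(−0.7656) = 0.4651; e^(−k₂τ) = e^(−4.293) = 0.01367.
C_D = 0.453×3.51/(2.54−0.453) × (0.4651−0.01367) = 0.7619×0.4514 = 0.3439 mol/L.
Y_D = C_D/C_{A0} = 0.3439/3.51 = 0.0980.

0.0980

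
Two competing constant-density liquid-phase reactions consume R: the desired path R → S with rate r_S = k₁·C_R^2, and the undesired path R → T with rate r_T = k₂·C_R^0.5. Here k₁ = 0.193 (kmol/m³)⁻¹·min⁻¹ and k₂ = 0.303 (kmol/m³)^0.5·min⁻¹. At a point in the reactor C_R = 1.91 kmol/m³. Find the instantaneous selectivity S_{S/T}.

S_{S/T} = r_S/r_T = (k₁·C_R^2)/(k₂·C_R^0.5) = (k₁/k₂)·C_R^1.5.
= (0.193×1.910^2) / (0.303×1.910^0.5) = 0.7041/0.4188 = 1.68.
Since the desired path is higher order in R, keeping C_R high (PFR or concentrated feed) favours S.

1.68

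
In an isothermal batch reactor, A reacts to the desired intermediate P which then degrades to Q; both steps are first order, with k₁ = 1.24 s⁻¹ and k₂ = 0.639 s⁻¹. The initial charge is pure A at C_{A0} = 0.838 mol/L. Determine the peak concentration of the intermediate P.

At the optimum, C_{P,max}/C_{A0} = (k₁/k₂)^[k₂/(k₂−k₁)].
= (1.24/0.639)^(0.639/(0.639−1.24)) = (1.941)^(-1.063) = 0.4942.
C_{P,max} = 0.4942×0.838 = 0.414 mol/L.

0.414 mol/L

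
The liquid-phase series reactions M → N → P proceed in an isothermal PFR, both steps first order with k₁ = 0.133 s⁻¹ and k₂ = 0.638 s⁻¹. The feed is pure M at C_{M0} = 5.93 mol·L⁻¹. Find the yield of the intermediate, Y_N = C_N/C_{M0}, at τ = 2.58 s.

0.136

The intermediate concentration in a first-order A→B→C sequence is C_N = k₁C_{M0}(e^(−k₁τ) − e^(−k₂τ))/(k₂−k₁).
e^(−k₁τ) = e^(−0.133×2.58) = e^(−0.3431) = 0.7095; e^(−k₂τ) = e^(−1.646) = 0.1928.
C_N = 0.133×5.93/(0.638−0.133) × (0.7095−0.1928) = 1.562×0.5167 = 0.8070 mol·L⁻¹.
Y_N = C_N/C_{M0} = 0.8070/5.93 = 0.136.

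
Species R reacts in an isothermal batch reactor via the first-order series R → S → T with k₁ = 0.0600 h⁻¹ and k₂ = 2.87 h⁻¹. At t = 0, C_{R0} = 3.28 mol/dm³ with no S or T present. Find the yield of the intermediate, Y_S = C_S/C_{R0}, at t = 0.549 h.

The intermediate concentration in a first-order A→B→C sequence is C_S = k₁C_{R0}(e^(−k₁t) − e^(−k₂t))/(k₂−k₁).
e^(−k₁t) = e^(−0.0600×0.549) = e^(−0.03294) = 0.9676; e^(−k₂t) = e^(−1.576) = 0.2069.
C_S = 0.0600×3.28/(2.87−0.0600) × (0.9676−0.2069) = 0.07004×0.7607 = 0.05328 mol/dm³.
Y_S = C_S/C_{R0} = 0.05328/3.28 = 0.0162.

0.0162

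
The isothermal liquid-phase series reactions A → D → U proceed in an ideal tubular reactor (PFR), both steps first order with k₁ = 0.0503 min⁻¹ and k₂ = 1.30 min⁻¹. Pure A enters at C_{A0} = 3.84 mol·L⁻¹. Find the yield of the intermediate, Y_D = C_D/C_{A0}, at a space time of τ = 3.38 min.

0.0335

Solving the coupled first-order balances gives C_D(τ) = [k₁/(k₂−k₁)]·C_{A0}·(e^(−k₁τ) − e^(−k₂τ)).
e^(−k₁τ) = e^(−0.0503×3.38) = e^(−0.1700) = 0.8437; e^(−k₂τ) = e^(−4.394) = 0.01235.
C_D = 0.0503×3.84/(1.30−0.0503) × (0.8437−0.01235) = 0.1546×0.8313 = 0.1285 mol·L⁻¹.
Y_D = C_D/C_{A0} = 0.1285/3.84 = 0.0335.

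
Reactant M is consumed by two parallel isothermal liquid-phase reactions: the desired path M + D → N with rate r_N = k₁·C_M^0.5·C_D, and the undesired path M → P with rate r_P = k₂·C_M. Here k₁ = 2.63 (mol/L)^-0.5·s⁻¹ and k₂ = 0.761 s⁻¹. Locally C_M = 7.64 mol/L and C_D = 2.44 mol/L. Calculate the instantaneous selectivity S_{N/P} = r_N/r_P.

3.05

S_{N/P} = r_N/r_P = (k₁·C_M^0.5·C_D)/(k₂·C_M) = (k₁/k₂)·C_M^-0.5·C_D.
= (2.63×7.640^0.5×2.440) / (0.761×7.640) = 17.74/5.814 = 3.05.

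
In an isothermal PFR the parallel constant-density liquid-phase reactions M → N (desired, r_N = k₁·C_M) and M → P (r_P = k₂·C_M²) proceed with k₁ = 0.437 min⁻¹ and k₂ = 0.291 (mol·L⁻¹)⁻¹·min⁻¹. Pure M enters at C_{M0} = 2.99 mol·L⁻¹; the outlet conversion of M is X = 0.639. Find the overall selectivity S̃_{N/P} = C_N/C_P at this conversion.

0.771

C_M = C_{M0}(1−X) = 1.079 mol·L⁻¹.
Along a PFR/batch, dC_N/dC_M = −r_N/(r_N+r_P) = −k₁/(k₁+k₂·C_M).
Integrating from C_{M0} to C_M: C_N = (0.437/0.291)·ln[(0.437+0.291·2.99)/(0.437+0.291·1.08)] = 1.502·ln(1.307/0.7511) = 0.8320 mol·L⁻¹.
C_P = (C_{M0}−C_M)−C_N = 1.079 mol·L⁻¹; S̃_{N/P} = 0.8320/1.079 = 0.771.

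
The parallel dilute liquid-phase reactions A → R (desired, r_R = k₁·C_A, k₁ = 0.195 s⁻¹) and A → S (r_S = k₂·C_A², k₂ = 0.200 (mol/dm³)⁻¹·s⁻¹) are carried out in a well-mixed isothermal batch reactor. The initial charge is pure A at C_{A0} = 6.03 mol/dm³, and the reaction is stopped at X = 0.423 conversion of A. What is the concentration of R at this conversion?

0.441 mol/dm³

C_A = C_{A0}(1−X) = 3.479 mol/dm³.
Along a PFR/batch, dC_R/dC_A = −r_R/(r_R+r_S) = −k₁/(k₁+k₂·C_A).
Integrating from C_{A0} to C_A: C_R = (0.195/0.200)·ln[(0.195+0.200·6.03)/(0.195+0.200·3.48)] = 0.9750·ln(1.401/0.8909) = 0.4414 mol/dm³.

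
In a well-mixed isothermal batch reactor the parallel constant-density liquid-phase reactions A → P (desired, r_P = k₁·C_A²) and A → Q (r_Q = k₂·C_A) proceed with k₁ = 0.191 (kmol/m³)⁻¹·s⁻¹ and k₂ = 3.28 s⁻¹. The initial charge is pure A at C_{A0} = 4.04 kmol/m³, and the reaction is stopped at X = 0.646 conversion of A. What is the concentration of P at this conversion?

C_A = C_{A0}(1−X) = 1.430 kmol/m³.
Along a PFR/batch, dC_Q/dC_A = −r_Q/(r_P+r_Q) = −k₂/(k₂+k₁·C_A).
Integrating from C_{A0} to C_A: C_Q = (3.28/0.191)·ln[(3.28+0.191·4.04)/(3.28+0.191·1.43)] = 17.17·ln(4.052/3.553) = 2.255 kmol/m³.
Then C_P = (C_{A0}−C_A) − C_Q = 2.610 − 2.255 = 0.3553 kmol/m³.

0.355 kmol/m³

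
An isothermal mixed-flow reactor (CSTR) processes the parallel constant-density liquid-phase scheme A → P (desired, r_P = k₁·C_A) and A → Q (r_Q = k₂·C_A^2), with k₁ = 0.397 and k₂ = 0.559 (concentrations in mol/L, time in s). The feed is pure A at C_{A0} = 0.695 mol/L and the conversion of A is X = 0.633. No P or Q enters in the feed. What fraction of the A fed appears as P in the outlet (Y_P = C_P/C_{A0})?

Exit C_A = C_{A0}(1−X) = 0.695×0.367 = 0.2551 mol/L.
Rates in a CSTR are evaluated at the outlet concentration: r_P = 0.397×0.2551 = 0.1013, r_Q = 0.559×0.2551^2 = 0.03637.
Fraction of consumed A going to P: r_P/(r_P+r_Q) = 0.7358.
C_P = 0.7358·C_{A0}·X = 0.7358×0.695×0.633 = 0.324 mol/L; Y_P = C_P/C_{A0} = 0.466.

0.466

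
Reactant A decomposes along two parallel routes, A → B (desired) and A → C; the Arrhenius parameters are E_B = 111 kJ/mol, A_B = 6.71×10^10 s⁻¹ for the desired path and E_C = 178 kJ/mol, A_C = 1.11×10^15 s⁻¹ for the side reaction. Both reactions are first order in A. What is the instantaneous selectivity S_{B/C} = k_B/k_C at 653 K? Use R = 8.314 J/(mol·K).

13.8

k_B/k_C = (A_B/A_C)·exp[−(E_B−E_C)/(RT)] = (A_B/A_C)·exp[(E_C−E_B)/(RT)].
(E_C−E_B)/(RT) = (178−111)×10³/(8.314×653) = 67000/5429 = 12.34.
k_B/k_C = (6.71×10^10/1.11×10^15)·exp(12.34) = 6.045×10^-5 × 2.289×10^5 = 13.8.
Since E_B < E_C, lowering the temperature improves selectivity toward B.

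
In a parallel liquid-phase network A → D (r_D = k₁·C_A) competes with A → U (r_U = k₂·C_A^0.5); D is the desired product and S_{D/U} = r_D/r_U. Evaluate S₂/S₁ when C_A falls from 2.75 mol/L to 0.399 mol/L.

0.381

S_{D/U} = (k₁/k₂)·C_A^0.5, so S₂/S₁ = (C_{A,2}/C_{A,1})^0.5.
= (0.399/2.75)^0.5 = (0.1451)^0.5 = 0.381.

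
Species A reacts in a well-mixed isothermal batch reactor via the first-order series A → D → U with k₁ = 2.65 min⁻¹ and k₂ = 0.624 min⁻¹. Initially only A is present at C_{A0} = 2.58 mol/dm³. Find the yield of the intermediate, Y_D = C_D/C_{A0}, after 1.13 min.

Solving the coupled first-order balances gives C_D(t) = [k₁/(k₂−k₁)]·C_{A0}·(e^(−k₁t) − e^(−k₂t)).
e^(−k₁t) = e^(−2.65×1.13) = e^(−2.994) = 0.05006; e^(−k₂t) = e^(−0.7051) = 0.4940.
C_D = 2.65×2.58/(0.624−2.65) × (0.05006−0.4940) = (-3.375)×(-0.4440) = 1.498 mol/dm³.
Y_D = C_D/C_{A0} = 1.498/2.58 = 0.581.

0.581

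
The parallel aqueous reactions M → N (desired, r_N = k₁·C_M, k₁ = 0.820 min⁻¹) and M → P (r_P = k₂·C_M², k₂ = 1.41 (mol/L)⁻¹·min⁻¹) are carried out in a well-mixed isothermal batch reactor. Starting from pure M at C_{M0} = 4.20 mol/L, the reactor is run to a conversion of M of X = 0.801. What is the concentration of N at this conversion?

0.707 mol/L

C_M = C_{M0}(1−X) = 0.8358 mol/L.
Along a PFR/batch, dC_N/dC_M = −r_N/(r_N+r_P) = −k₁/(k₁+k₂·C_M).
Integrating from C_{M0} to C_M: C_N = (0.820/1.41)·ln[(0.820+1.41·4.20)/(0.820+1.41·0.836)] = 0.5816·ln(6.742/1.998) = 0.7072 mol/L.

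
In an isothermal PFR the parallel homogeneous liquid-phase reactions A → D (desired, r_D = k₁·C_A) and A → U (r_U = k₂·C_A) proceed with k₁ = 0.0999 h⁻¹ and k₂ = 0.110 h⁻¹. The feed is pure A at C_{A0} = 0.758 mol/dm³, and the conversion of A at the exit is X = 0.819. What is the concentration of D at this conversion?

C_A = C_{A0}(1−X) = 0.1372 mol/dm³.
Both paths are first order in A, so the instantaneous fraction to D is constant: dC_D/d(−C_A) = k₁/(k₁+k₂) = 0.4759.
C_D = 0.4759·(C_{A0}−C_A) = 0.4759×0.6208 = 0.295 mol/dm³.

0.295 mol/dm³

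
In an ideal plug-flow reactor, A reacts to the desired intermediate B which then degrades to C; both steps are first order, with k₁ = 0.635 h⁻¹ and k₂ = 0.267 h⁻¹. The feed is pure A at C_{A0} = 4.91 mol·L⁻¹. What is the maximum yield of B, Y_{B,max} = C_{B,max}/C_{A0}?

0.533

Evaluating C_B at τ_opt = ln(k₂/k₁)/(k₂−k₁) gives C_{B,max}/C_{A0} = (k₁/k₂)^[k₂/(k₂−k₁)].
= (0.635/0.267)^(0.267/(0.267−0.635)) = (2.378)^(-0.7255) = 0.5333.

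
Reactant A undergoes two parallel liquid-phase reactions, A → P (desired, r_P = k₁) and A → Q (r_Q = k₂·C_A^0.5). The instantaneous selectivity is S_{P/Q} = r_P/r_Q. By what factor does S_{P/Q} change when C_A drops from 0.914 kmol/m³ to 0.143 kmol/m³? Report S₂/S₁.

2.53

S_{P/Q} = (k₁/k₂)·C_A^-0.5, so S₂/S₁ = (C_{A,2}/C_{A,1})^-0.5.
= (0.143/0.914)^(-0.5) = (0.1565)^(-0.5) = 2.53.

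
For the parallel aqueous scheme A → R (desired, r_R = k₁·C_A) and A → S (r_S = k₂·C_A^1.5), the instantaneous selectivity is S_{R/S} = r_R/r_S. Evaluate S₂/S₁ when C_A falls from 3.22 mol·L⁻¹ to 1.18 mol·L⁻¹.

S_{R/S} = (k₁/k₂)·C_A^-0.5, so S₂/S₁ = (C_{A,2}/C_{A,1})^-0.5.
= (1.18/3.22)^(-0.5) = (0.3665)^(-0.5) = 1.65.
Selectivity toward R rises as C_A falls — low-concentration operation is favoured.

1.65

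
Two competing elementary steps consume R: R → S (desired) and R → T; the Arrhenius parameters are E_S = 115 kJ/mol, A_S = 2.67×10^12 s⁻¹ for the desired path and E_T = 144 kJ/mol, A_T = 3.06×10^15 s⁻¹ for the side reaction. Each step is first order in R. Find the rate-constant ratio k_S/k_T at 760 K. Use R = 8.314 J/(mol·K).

Since both paths have the same order in R, the concentration cancels and S_{S/T} = k_S/k_T = (A_S/A_T)·exp[(E_T−E_S)/(RT)].
(E_T−E_S)/(RT) = (144−115)×10³/(8.314×760) = 29000/6319 = 4.590.
k_S/k_T = (2.67×10^12/3.06×10^15)·exp(4.590) = 8.725×10^-4 × 98.45 = 0.0859.
Since E_S < E_T, lowering the temperature improves selectivity toward S.

0.0859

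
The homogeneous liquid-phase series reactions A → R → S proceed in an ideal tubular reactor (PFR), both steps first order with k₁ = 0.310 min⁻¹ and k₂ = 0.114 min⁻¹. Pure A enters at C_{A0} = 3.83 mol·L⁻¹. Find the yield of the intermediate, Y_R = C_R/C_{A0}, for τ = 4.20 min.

0.550

The intermediate concentration in a first-order A→B→C sequence is C_R = k₁C_{A0}(e^(−k₁τ) − e^(−k₂τ))/(k₂−k₁).
e^(−k₁τ) = e^(−0.310×4.20) = e^(−1.302) = 0.2720; e^(−k₂τ) = e^(−0.4788) = 0.6195.
C_R = 0.310×3.83/(0.114−0.310) × (0.2720−0.6195) = (-6.058)×(-0.3475) = 2.105 mol·L⁻¹.
Y_R = C_R/C_{A0} = 2.105/3.83 = 0.550.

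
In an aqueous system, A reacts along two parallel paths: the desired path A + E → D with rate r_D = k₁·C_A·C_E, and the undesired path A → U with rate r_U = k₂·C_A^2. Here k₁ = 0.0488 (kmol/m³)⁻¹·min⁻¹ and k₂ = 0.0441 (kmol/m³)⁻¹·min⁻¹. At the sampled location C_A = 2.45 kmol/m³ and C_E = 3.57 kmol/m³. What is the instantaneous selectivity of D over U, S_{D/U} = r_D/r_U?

S_{D/U} = r_D/r_U = (k₁·C_A·C_E)/(k₂·C_A^2) = (k₁/k₂)·C_A⁻¹·C_E.
= (0.0488×2.450×3.570) / (0.0441×2.450^2) = 0.4268/0.2647 = 1.61.

1.61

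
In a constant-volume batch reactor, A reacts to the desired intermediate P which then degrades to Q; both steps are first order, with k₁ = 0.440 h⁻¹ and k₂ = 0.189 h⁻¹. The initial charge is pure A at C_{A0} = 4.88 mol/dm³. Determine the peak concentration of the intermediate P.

2.58 mol/dm³

Evaluating C_P at t_opt = ln(k₂/k₁)/(k₂−k₁) gives C_{P,max}/C_{A0} = (k₁/k₂)^[k₂/(k₂−k₁)].
= (0.440/0.189)^(0.189/(0.189−0.440)) = (2.328)^(-0.7530) = 0.5292.
C_{P,max} = 0.5292×4.88 = 2.58 mol/dm³.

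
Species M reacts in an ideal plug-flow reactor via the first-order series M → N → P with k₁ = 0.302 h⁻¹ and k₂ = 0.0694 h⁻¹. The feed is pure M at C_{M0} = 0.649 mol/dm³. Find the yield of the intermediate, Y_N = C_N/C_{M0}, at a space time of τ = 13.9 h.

0.475

The intermediate concentration in a first-order A→B→C sequence is C_N = k₁C_{M0}(e^(−k₁τ) − e^(−k₂τ))/(k₂−k₁).
e^(−k₁τ) = e^(−0.302×13.9) = e^(−4.198) = 0.01503; e^(−k₂τ) = e^(−0.9647) = 0.3811.
C_N = 0.302×0.649/(0.0694−0.302) × (0.01503−0.3811) = (-0.8426)×(-0.3661) = 0.3085 mol/dm³.
Y_N = C_N/C_{M0} = 0.3085/0.649 = 0.475.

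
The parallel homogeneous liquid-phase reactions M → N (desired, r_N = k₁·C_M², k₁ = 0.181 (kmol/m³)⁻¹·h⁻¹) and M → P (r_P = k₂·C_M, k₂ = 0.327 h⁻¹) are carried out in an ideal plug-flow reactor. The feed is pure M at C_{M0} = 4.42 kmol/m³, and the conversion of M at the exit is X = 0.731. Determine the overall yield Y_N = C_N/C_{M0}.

C_M = C_{M0}(1−X) = 1.189 kmol/m³.
Along a PFR/batch, dC_P/dC_M = −r_P/(r_N+r_P) = −k₂/(k₂+k₁·C_M).
Integrating from C_{M0} to C_M: C_P = (0.327/0.181)·ln[(0.327+0.181·4.42)/(0.327+0.181·1.19)] = 1.807·ln(1.127/0.5422) = 1.322 kmol/m³.
Then C_N = (C_{M0}−C_M) − C_P = 3.231 − 1.322 = 1.909 kmol/m³.
Y_N = C_N/C_{M0} = 1.909/4.42 = 0.432.

0.432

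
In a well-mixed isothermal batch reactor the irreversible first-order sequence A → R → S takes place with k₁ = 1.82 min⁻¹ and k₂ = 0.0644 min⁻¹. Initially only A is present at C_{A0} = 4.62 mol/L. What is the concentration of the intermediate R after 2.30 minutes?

Solving the coupled first-order balances gives C_R(t) = [k₁/(k₂−k₁)]·C_{A0}·(e^(−k₁t) − e^(−k₂t)).
e^(−k₁t) = e^(−1.82×2.30) = e^(−4.186) = 0.01521; e^(−k₂t) = e^(−0.1481) = 0.8623.
C_R = 1.82×4.62/(0.0644−1.82) × (0.01521−0.8623) = (-4.789)×(-0.8471) = 4.057 mol/L.

4.06 mol/L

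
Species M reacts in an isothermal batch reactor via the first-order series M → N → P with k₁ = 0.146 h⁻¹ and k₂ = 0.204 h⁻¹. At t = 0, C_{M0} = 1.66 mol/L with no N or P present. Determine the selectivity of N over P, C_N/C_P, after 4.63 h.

For first-order series with pure M initially, C_N(t) = k₁C_{M0}/(k₂−k₁)·(e^(−k₁t) − e^(−k₂t)).
e^(−k₁t) = e^(−0.146×4.63) = e^(−0.6760) = 0.5087; e^(−k₂t) = e^(−0.9445) = 0.3889.
C_N = 0.146×1.66/(0.204−0.146) × (0.5087−0.3889) = 4.179×0.1198 = 0.5006 mol/L.
C_M = C_{M0}e^(−k₁t) = 0.8444 mol/L, so C_P = C_{M0}−C_M−C_N = 0.3151 mol/L; C_N/C_P = 1.59.

1.59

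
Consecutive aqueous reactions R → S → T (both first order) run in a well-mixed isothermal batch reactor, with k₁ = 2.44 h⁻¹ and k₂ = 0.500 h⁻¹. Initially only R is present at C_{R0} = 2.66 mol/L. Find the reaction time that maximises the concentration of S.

0.817 h

For first-order series the maximum of C_S occurs at t_opt = ln(k₂/k₁)/(k₂−k₁).
= ln(0.500/2.44)/(0.500−2.44) = ln(0.2049)/-1.940 = -1.585/-1.940 = 0.817 h.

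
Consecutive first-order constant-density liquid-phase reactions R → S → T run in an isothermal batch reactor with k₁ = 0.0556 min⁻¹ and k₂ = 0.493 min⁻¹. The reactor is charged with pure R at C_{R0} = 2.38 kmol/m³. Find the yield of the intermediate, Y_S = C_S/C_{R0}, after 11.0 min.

0.0684

Solving the coupled first-order balances gives C_S(t) = [k₁/(k₂−k₁)]·C_{R0}·(e^(−k₁t) − e^(−k₂t)).
e^(−k₁t) = e^(−0.0556×11.0) = e^(−0.6116) = 0.5425; e^(−k₂t) = e^(−5.423) = 0.004414.
C_S = 0.0556×2.38/(0.493−0.0556) × (0.5425−0.004414) = 0.3025×0.5381 = 0.1628 kmol/m³.
Y_S = C_S/C_{R0} = 0.1628/2.38 = 0.0684.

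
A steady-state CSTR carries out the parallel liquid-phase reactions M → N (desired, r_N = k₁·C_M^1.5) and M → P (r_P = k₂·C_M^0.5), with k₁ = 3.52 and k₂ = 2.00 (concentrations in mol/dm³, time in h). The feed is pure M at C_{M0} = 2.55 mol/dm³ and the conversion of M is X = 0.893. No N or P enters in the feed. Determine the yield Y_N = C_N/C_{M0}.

0.290

Exit C_M = C_{M0}(1−X) = 2.55×0.107 = 0.2728 mol/dm³.
In a CSTR the entire volume is at exit conditions, so r_N = 3.52×0.2728^1.5 = 0.5017 and r_P = 2.00×0.2728^0.5 = 1.045.
Fraction of consumed M going to N: r_N/(r_N+r_P) = 0.3244.
C_N = 0.3244·C_{M0}·X = 0.3244×2.55×0.893 = 0.739 mol/dm³; Y_N = C_N/C_{M0} = 0.290.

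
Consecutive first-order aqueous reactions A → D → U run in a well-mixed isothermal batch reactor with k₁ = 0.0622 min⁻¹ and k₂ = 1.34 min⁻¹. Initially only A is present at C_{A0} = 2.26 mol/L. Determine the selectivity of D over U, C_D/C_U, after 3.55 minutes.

For first-order series with pure A initially, C_D(t) = k₁C_{A0}/(k₂−k₁)·(e^(−k₁t) − e^(−k₂t)).
e^(−k₁t) = e^(−0.0622×3.55) = e^(−0.2208) = 0.8019; e^(−k₂t) = e^(−4.757) = 0.008591.
C_D = 0.0622×2.26/(1.34−0.0622) × (0.8019−0.008591) = 0.1100×0.7933 = 0.08727 mol/L.
C_A = C_{A0}e^(−k₁t) = 1.812 mol/L, so C_U = C_{A0}−C_A−C_D = 0.3605 mol/L; C_D/C_U = 0.242.

0.242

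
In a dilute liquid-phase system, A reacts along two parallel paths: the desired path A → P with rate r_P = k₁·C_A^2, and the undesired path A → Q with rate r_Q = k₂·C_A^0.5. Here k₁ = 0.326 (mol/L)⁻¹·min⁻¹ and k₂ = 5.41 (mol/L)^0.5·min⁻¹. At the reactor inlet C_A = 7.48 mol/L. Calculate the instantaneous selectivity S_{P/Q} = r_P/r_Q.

1.23

S_{P/Q} = r_P/r_Q = (k₁·C_A^2)/(k₂·C_A^0.5) = (k₁/k₂)·C_A^1.5.
= (0.326×7.480^2) / (5.41×7.480^0.5) = 18.24/14.80 = 1.23.
Since the desired path is higher order in A, keeping C_A high (PFR or concentrated feed) favours P.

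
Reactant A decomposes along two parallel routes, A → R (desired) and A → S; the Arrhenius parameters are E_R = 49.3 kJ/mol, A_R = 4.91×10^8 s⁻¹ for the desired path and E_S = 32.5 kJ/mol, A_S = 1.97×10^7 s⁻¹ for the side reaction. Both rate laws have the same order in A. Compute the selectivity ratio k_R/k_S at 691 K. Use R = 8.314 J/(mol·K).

With equal orders, S_{R/S} = k_R/k_S = (A_R/A_S)·exp[(E_S−E_R)/(RT)].
(E_S−E_R)/(RT) = (32.5−49.3)×10³/(8.314×691) = -16800/5745 = -2.924.
k_R/k_S = (4.91×10^8/1.97×10^7)·exp(-2.924) = 24.92 × 0.05370 = 1.34.

1.34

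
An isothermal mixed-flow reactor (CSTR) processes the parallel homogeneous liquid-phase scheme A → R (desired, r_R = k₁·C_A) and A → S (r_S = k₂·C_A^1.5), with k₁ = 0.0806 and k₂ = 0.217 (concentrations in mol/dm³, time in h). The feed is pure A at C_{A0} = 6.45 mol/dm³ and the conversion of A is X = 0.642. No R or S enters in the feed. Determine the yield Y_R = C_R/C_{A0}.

Exit C_A = C_{A0}(1−X) = 6.45×0.358 = 2.309 mol/dm³.
A CSTR operates uniformly at the exit composition, giving r_R = 0.1861 and r_S = 0.7614 (each k·C_A^n at C_A = 2.309).
Fraction of consumed A going to R: r_R/(r_R+r_S) = 0.1964.
C_R = 0.1964·C_{A0}·X = 0.1964×6.45×0.642 = 0.813 mol/dm³; Y_R = C_R/C_{A0} = 0.126.

0.126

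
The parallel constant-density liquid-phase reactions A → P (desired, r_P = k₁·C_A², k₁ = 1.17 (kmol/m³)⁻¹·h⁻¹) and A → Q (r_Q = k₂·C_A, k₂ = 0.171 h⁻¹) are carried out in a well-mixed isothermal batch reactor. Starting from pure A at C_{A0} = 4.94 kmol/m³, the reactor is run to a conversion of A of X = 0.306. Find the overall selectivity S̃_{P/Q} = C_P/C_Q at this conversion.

C_A = C_{A0}(1−X) = 3.428 kmol/m³.
Along a PFR/batch, dC_Q/dC_A = −r_Q/(r_P+r_Q) = −k₂/(k₂+k₁·C_A).
Integrating from C_{A0} to C_A: C_Q = (0.171/1.17)·ln[(0.171+1.17·4.94)/(0.171+1.17·3.43)] = 0.1462·ln(5.951/4.182) = 0.05155 kmol/m³.
Then C_P = (C_{A0}−C_A) − C_Q = 1.512 − 0.05155 = 1.460 kmol/m³.
S̃_{P/Q} = C_P/C_Q = 1.460/0.05155 = 28.3.

28.3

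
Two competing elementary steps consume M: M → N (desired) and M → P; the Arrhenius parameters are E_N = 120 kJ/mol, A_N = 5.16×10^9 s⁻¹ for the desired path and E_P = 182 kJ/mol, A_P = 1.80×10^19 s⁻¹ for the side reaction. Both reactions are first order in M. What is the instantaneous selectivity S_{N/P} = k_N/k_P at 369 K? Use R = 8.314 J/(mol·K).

Since both paths have the same order in M, the concentration cancels and S_{N/P} = k_N/k_P = (A_N/A_P)·exp[(E_P−E_N)/(RT)].
(E_P−E_N)/(RT) = (182−120)×10³/(8.314×369) = 62000/3068 = 20.21.
k_N/k_P = (5.16×10^9/1.80×10^19)·exp(20.21) = 2.867×10^-10 × 5.982×10^8 = 0.171.

0.171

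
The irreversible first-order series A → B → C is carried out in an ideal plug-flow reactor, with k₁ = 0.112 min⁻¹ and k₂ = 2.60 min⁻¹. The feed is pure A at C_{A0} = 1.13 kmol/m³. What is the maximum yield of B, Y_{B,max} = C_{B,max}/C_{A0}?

At the optimum, C_{B,max}/C_{A0} = (k₁/k₂)^[k₂/(k₂−k₁)].
= (0.112/2.60)^(2.60/(2.60−0.112)) = (0.04308)^(1.045) = 0.03739.

0.0374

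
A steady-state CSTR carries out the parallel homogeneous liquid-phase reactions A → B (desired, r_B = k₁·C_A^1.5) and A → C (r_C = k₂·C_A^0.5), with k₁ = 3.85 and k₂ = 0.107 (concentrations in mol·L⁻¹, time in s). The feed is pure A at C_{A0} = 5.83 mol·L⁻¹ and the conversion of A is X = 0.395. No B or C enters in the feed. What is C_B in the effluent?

Exit C_A = C_{A0}(1−X) = 5.83×0.605 = 3.527 mol·L⁻¹.
In a CSTR the entire volume is at exit conditions, so r_B = 3.85×3.527^1.5 = 25.50 and r_C = 0.107×3.527^0.5 = 0.2010.
Fraction of consumed A going to B: r_B/(r_B+r_C) = 0.9922.
C_B = 0.9922·C_{A0}·X = 0.9922×5.83×0.395 = 2.28 mol·L⁻¹.

2.28 mol·L⁻¹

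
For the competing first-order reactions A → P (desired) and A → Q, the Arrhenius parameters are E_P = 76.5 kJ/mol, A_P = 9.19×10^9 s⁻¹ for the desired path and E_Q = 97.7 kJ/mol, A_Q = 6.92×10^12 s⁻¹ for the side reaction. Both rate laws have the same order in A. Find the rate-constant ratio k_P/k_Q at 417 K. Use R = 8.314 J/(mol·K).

With equal orders, S_{P/Q} = k_P/k_Q = (A_P/A_Q)·exp[(E_Q−E_P)/(RT)].
(E_Q−E_P)/(RT) = (97.7−76.5)×10³/(8.314×417) = 21200/3467 = 6.115.
k_P/k_Q = (9.19×10^9/6.92×10^12)·exp(6.115) = 0.001328 × 452.6 = 0.601.

0.601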